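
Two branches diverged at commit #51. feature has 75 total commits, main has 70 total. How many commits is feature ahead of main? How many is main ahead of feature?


Common ancestor: commit #51
feature commits after divergence: 75 - 51 = 24
main commits after divergence: 70 - 51 = 19
feature is 24 commits ahead of main
main is 19 commits ahead of feature

feature ahead: 24, main ahead: 19


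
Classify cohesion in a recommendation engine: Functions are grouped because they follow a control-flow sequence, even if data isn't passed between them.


Reasoning: Grouped by order of execution within a routine, not by data flow
Type: Procedural cohesion

Procedural cohesion


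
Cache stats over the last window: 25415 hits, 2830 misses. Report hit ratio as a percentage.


Formula: hit rate = hits / (hits + misses) * 100
hit rate = 25415 / (25415 + 2830) * 100
hit rate = 25415 / 28245 * 100
hit rate = 89.98%

89.98%


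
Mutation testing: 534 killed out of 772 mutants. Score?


Mutation score = killed / total * 100
Mutation score = 534 / 772 * 100
Mutation score = 69.17%

69.17%


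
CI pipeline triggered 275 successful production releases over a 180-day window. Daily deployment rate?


Formula: deployments per day = releases / days
= 275 / 180
= 1.528 deploys/day
(equivalently, 10.69 deploys/week)

1.528 deploys/day


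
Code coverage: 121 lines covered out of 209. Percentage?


Coverage = covered / total * 100
Coverage = 121 / 209 * 100
Coverage = 57.89%

57.89%


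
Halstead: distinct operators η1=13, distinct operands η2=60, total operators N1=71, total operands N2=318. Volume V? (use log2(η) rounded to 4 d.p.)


Formula: V = N * log2(η), where N = N1 + N2 and η = η1 + η2
η = 13 + 60 = 73
N = 71 + 318 = 389
log2(73) ≈ 6.1898
V = 389 * 6.1898 = 2407.83

2407.83


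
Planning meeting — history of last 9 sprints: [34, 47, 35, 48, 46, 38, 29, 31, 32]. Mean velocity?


Formula: Avg velocity = Total points / Number of sprints
Points: [34, 47, 35, 48, 46, 38, 29, 31, 32]
Sum = 34 + 47 + 35 + 48 + 46 + 38 + 29 + 31 + 32 = 340
Avg velocity = 340 / 9 = 37.78 points/sprint

37.78 points/sprint


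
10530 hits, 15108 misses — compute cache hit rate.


Formula: hit rate = hits / (hits + misses) * 100
hit rate = 10530 / (10530 + 15108) * 100
hit rate = 10530 / 25638 * 100
hit rate = 41.07%

41.07%


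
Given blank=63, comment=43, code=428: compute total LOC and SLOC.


Total LOC = blank + comment + code
Total LOC = 63 + 43 + 428 = 534
SLOC (source only) = code = 428

Total LOC: 534, SLOC: 428


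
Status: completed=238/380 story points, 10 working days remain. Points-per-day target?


Formula: Required rate = Remaining points / Days left
Remaining = 380 - 238 = 142 points
Required rate = 142 / 10 = 14.2 points/day

14.2 points/day


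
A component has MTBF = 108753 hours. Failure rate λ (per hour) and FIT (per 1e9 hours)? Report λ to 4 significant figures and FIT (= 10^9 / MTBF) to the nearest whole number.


Formula: λ = 1 / MTBF; FIT = λ × 1e9 = 1e9 / MTBF
λ = 1 / 108753 ≈ 9.195e-06 failures/hour
FIT = 1e9 / 108753 ≈ 9195 failures per 1e9 hours (nearest whole number)

λ = 9.195e-06 /h, FIT = 9195


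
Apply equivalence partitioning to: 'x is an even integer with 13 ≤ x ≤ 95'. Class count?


Constraint: even integers in [13, 95]
Class 1: x < 13 — out-of-range invalid
Class 2: x in [13,95] but odd — wrong type invalid
Class 3: x in [13,95] and even — valid
Class 4: x > 95 — out-of-range invalid
Total equivalence classes: 4

4 equivalence classes


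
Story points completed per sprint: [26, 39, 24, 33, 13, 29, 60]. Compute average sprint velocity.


Formula: Avg velocity = Total points / Number of sprints
Points: [26, 39, 24, 33, 13, 29, 60]
Sum = 26 + 39 + 24 + 33 + 13 + 29 + 60 = 224
Avg velocity = 224 / 7 = 32.0 points/sprint

32.0 points/sprint


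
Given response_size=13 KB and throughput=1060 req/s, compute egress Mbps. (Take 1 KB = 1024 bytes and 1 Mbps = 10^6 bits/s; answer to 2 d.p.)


Formula: Mbps = payload_bytes * RPS * 8 / 1e6
Payload per request = 13 KB = 13 * 1024 = 13312 bytes
Total bytes/sec = 13312 * 1060 = 14110720
Total bits/sec = 14110720 * 8 = 112885760
Mbps = 112885760 / 1e6 = 112.89

112.89 Mbps


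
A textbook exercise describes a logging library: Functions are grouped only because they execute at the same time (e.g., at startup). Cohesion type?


Reasoning: Related by timing only
Type: Temporal cohesion

Temporal cohesion


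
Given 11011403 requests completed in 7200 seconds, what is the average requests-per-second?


Formula: throughput = requests / seconds
throughput = 11011403 / 7200
throughput = 1529.36 requests/second

1529.36 requests/second


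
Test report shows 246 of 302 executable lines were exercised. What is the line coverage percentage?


Coverage = covered / total * 100
Coverage = 246 / 302 * 100
Coverage = 81.46%

81.46%


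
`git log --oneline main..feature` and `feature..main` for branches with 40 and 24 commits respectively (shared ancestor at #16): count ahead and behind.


Common ancestor: commit #16
feature commits after divergence: 40 - 16 = 24
main commits after divergence: 24 - 16 = 8
feature is 24 commits ahead of main
main is 8 commits ahead of feature

feature ahead: 24, main ahead: 8


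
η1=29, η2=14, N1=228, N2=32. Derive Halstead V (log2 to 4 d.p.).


Formula: V = N * log2(η), where N = N1 + N2 and η = η1 + η2
η = 29 + 14 = 43
N = 228 + 32 = 260
log2(43) ≈ 5.4263
V = 260 * 5.4263 = 1410.84

1410.84


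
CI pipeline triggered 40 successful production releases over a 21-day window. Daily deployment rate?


Formula: deployments per day = releases / days
= 40 / 21
= 1.905 deploys/day
(equivalently, 13.33 deploys/week)

1.905 deploys/day


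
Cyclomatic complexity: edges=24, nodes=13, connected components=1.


Formula: V(G) = E - N + 2P
V(G) = 24 - 13 + 2*1
V(G) = 11 + 2
V(G) = 13

13


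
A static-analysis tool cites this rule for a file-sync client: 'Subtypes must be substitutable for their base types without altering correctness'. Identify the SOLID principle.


This describes the Liskov Substitution Principle (LSP)

Liskov Substitution Principle (LSP)


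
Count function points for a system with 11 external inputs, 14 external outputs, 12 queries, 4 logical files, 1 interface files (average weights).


UFP = EI*4 + EO*5 + EQ*4 + ILF*10 + EIF*7
UFP = 11*4 + 14*5 + 12*4 + 4*10 + 1*7
UFP = 44 + 70 + 48 + 40 + 7
UFP = 209

209


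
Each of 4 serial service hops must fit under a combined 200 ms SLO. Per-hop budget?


Formula: per_stage = total_budget / stages
per_stage = 200 / 4
per_stage = 50.0 ms

50.0 ms


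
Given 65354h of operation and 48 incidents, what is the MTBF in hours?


Formula: MTBF = Total operating time / Number of failures
MTBF = 65354 / 48
MTBF = 1361.54 hours

1361.54 hours


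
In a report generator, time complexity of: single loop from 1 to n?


Reasoning: one pass through n items
Complexity: O(n)

O(n)


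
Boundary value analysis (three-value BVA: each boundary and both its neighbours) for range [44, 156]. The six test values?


Range: [44, 156]
Boundaries: just below min, min, min+1, max-1, max, just above max
Values: [43, 44, 45, 155, 156, 157]

[43, 44, 45, 155, 156, 157]


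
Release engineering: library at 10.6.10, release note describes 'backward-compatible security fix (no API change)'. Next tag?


Current: 10.6.10
Change category: 'backward-compatible security fix (no API change)' → patch bump
SemVer rule: patch bump → increment PATCH (MAJOR and MINOR unchanged)
New: 10.6.11

10.6.11


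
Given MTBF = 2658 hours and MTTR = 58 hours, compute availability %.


Availability = MTBF / (MTBF + MTTR)
Availability = 2658 / (2658 + 58)
Availability = 2658 / 2716
Availability = 97.8645%

97.8645%


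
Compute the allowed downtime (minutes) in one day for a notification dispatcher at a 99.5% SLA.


Formula: allowed downtime = period * (100 - SLA) / 100
Period (day) = 1440 minutes
Unavailability fraction = (100 - 99.5) / 100
Allowed downtime = 1440 * (100 - 99.5) / 100
Allowed downtime = 7.2 minutes

7.2 minutes


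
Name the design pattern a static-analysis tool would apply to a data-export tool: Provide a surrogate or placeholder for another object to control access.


This matches the Proxy pattern

Proxy


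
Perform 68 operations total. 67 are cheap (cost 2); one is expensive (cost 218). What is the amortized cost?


Formula: Amortized cost = Total cost / Operations
Total cost = (67 * 2) + (1 * 218)
Total cost = 134 + 218 = 352
Amortized = 352 / 68 = 5.1765

5.1765


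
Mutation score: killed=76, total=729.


Mutation score = killed / total * 100
Mutation score = 76 / 729 * 100
Mutation score = 10.43%

10.43%


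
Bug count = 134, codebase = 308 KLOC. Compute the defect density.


Defect density = defects / KLOC
Defect density = 134 / 308
Defect density = 0.435 defects/KLOC

0.435 defects/KLOC


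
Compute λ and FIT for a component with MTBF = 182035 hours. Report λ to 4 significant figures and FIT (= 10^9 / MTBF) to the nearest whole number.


Formula: λ = 1 / MTBF; FIT = λ × 1e9 = 1e9 / MTBF
λ = 1 / 182035 ≈ 5.493e-06 failures/hour
FIT = 1e9 / 182035 ≈ 5493 failures per 1e9 hours (nearest whole number)

λ = 5.493e-06 /h, FIT = 5493


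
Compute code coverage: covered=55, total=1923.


Coverage = covered / total * 100
Coverage = 55 / 1923 * 100
Coverage = 2.86%

2.86%


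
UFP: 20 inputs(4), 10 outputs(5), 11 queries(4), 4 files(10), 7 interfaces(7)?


UFP = EI*4 + EO*5 + EQ*4 + ILF*10 + EIF*7
UFP = 20*4 + 10*5 + 11*4 + 4*10 + 7*7
UFP = 80 + 50 + 44 + 40 + 49
UFP = 263

263


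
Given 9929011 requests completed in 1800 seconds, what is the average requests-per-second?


Formula: throughput = requests / seconds
throughput = 9929011 / 1800
throughput = 5516.12 requests/second

5516.12 requests/second


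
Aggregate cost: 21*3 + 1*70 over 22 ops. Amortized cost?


Formula: Amortized cost = Total cost / Operations
Total cost = (21 * 3) + (1 * 70)
Total cost = 63 + 70 = 133
Amortized = 133 / 22 = 6.0455

6.0455


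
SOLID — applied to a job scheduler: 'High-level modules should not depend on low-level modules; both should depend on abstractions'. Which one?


This describes the Dependency Inversion Principle (DIP)

Dependency Inversion Principle (DIP)


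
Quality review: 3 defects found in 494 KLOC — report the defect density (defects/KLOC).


Defect density = defects / KLOC
Defect density = 3 / 494
Defect density = 0.006 defects/KLOC

0.006 defects/KLOC


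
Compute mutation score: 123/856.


Mutation score = killed / total * 100
Mutation score = 123 / 856 * 100
Mutation score = 14.37%

14.37%


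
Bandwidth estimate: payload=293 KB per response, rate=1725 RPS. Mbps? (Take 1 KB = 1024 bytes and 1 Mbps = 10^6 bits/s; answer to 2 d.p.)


Formula: Mbps = payload_bytes * RPS * 8 / 1e6
Payload per request = 293 KB = 293 * 1024 = 300032 bytes
Total bytes/sec = 300032 * 1725 = 517555200
Total bits/sec = 517555200 * 8 = 4140441600
Mbps = 4140441600 / 1e6 = 4140.44

4140.44 Mbps


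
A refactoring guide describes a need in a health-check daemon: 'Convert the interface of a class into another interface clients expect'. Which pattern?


This matches the Adapter pattern

Adapter


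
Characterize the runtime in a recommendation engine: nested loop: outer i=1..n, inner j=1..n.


Reasoning: n iterations times n iterations
Complexity: O(n^2)

O(n^2)


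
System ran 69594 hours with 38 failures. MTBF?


Formula: MTBF = Total operating time / Number of failures
MTBF = 69594 / 38
MTBF = 1831.42 hours

1831.42 hours


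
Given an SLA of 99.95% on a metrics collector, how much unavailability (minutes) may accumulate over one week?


Formula: allowed downtime = period * (100 - SLA) / 100
Period (week) = 10080 minutes
Unavailability fraction = (100 - 99.95) / 100
Allowed downtime = 10080 * (100 - 99.95) / 100
Allowed downtime = 5.04 minutes

5.04 minutes


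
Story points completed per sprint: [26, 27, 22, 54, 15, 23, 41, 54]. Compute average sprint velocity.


Formula: Avg velocity = Total points / Number of sprints
Points: [26, 27, 22, 54, 15, 23, 41, 54]
Sum = 26 + 27 + 22 + 54 + 15 + 23 + 41 + 54 = 262
Avg velocity = 262 / 8 = 32.75 points/sprint

32.75 points/sprint


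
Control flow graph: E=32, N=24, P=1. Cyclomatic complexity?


Formula: V(G) = E - N + 2P
V(G) = 32 - 24 + 2*1
V(G) = 8 + 2
V(G) = 10

10


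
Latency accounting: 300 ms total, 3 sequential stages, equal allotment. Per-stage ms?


Formula: per_stage = total_budget / stages
per_stage = 300 / 3
per_stage = 100.0 ms

100.0 ms


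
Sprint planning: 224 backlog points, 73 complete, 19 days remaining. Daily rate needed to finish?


Formula: Required rate = Remaining points / Days left
Remaining = 224 - 73 = 151 points
Required rate = 151 / 19 = 7.95 points/day

7.95 points/day


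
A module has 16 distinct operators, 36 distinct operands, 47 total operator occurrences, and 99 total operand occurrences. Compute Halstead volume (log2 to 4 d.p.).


Formula: V = N * log2(η), where N = N1 + N2 and η = η1 + η2
η = 16 + 36 = 52
N = 47 + 99 = 146
log2(52) ≈ 5.7004
V = 146 * 5.7004 = 832.26

832.26


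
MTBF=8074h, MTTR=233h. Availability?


Availability = MTBF / (MTBF + MTTR)
Availability = 8074 / (8074 + 233)
Availability = 8074 / 8307
Availability = 97.1951%

97.1951%


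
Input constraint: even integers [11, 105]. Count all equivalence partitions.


Constraint: even integers in [11, 105]
Class 1: x < 11 — out-of-range invalid
Class 2: x in [11,105] but odd — wrong type invalid
Class 3: x in [11,105] and even — valid
Class 4: x > 105 — out-of-range invalid
Total equivalence classes: 4

4 equivalence classes


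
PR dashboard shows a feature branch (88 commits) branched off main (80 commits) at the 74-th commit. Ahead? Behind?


Common ancestor: commit #74
feature commits after divergence: 88 - 74 = 14
main commits after divergence: 80 - 74 = 6
feature is 14 commits ahead of main
main is 6 commits ahead of feature

feature ahead: 14, main ahead: 6


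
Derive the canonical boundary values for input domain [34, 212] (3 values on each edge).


Range: [34, 212]
Boundaries: just below min, min, min+1, max-1, max, just above max
Values: [33, 34, 35, 211, 212, 213]

[33, 34, 35, 211, 212, 213]


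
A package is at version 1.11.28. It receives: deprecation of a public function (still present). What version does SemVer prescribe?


Current: 1.11.28
Change category: 'deprecation of a public function (still present)' → minor bump
SemVer rule: minor bump → increment MINOR, reset PATCH to 0 (MAJOR unchanged)
New: 1.12.0

1.12.0


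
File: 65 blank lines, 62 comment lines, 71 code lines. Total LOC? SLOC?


Total LOC = blank + comment + code
Total LOC = 65 + 62 + 71 = 198
SLOC (source only) = code = 71

Total LOC: 198, SLOC: 71


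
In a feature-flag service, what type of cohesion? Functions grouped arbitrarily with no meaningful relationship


Reasoning: Worst: random grouping
Type: Coincidental cohesion

Coincidental cohesion


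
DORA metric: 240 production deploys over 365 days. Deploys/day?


Formula: deployments per day = releases / days
= 240 / 365
= 0.658 deploys/day
(equivalently, 4.6 deploys/week)

0.658 deploys/day


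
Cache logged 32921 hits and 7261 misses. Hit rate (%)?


Formula: hit rate = hits / (hits + misses) * 100
hit rate = 32921 / (32921 + 7261) * 100
hit rate = 32921 / 40182 * 100
hit rate = 81.93%

81.93%


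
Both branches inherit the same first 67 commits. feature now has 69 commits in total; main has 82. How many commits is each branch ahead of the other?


Common ancestor: commit #67
feature commits after divergence: 69 - 67 = 2
main commits after divergence: 82 - 67 = 15
feature is 2 commits ahead of main
main is 15 commits ahead of feature

feature ahead: 2, main ahead: 15


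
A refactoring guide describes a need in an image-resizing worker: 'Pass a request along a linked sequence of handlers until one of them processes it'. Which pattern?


This matches the Chain of Responsibility pattern

Chain of Responsibility


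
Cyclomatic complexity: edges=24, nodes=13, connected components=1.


Formula: V(G) = E - N + 2P
V(G) = 24 - 13 + 2*1
V(G) = 11 + 2
V(G) = 13

13


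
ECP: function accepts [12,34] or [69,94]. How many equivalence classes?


Valid ranges: [12,34] and [69,94]
Class 1: x < 12 — invalid
Class 2: 12 ≤ x ≤ 34 — valid
Class 3: 34 < x < 69 — invalid (gap between ranges)
Class 4: 69 ≤ x ≤ 94 — valid
Class 5: x > 94 — invalid
Total equivalence classes: 5

5 equivalence classes


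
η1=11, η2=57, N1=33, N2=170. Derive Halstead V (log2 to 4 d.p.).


Formula: V = N * log2(η), where N = N1 + N2 and η = η1 + η2
η = 11 + 57 = 68
N = 33 + 170 = 203
log2(68) ≈ 6.0875
V = 203 * 6.0875 = 1235.76

1235.76


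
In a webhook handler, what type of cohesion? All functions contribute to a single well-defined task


Reasoning: Best: single purpose
Type: Functional cohesion

Functional cohesion


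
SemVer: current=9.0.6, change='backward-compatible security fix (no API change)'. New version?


Current: 9.0.6
Change category: 'backward-compatible security fix (no API change)' → patch bump
SemVer rule: patch bump → increment PATCH (MAJOR and MINOR unchanged)
New: 9.0.7

9.0.7


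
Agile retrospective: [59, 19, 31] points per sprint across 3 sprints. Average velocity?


Formula: Avg velocity = Total points / Number of sprints
Points: [59, 19, 31]
Sum = 59 + 19 + 31 = 109
Avg velocity = 109 / 3 = 36.33 points/sprint

36.33 points/sprint


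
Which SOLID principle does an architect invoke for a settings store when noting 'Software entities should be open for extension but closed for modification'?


This describes the Open/Closed Principle (OCP)

Open/Closed Principle (OCP)


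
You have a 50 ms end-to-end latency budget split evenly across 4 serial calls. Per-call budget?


Formula: per_stage = total_budget / stages
per_stage = 50 / 4
per_stage = 12.5 ms

12.5 ms


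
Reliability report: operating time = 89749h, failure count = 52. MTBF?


Formula: MTBF = Total operating time / Number of failures
MTBF = 89749 / 52
MTBF = 1725.94 hours

1725.94 hours


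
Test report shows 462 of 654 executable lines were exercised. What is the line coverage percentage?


Coverage = covered / total * 100
Coverage = 462 / 654 * 100
Coverage = 70.64%

70.64%


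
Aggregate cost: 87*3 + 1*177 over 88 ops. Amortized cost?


Formula: Amortized cost = Total cost / Operations
Total cost = (87 * 3) + (1 * 177)
Total cost = 261 + 177 = 438
Amortized = 438 / 88 = 4.9773

4.9773


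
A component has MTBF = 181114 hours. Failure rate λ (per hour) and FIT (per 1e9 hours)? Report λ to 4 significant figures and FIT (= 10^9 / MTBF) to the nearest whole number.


Formula: λ = 1 / MTBF; FIT = λ × 1e9 = 1e9 / MTBF
λ = 1 / 181114 ≈ 5.521e-06 failures/hour
FIT = 1e9 / 181114 ≈ 5521 failures per 1e9 hours (nearest whole number)

λ = 5.521e-06 /h, FIT = 5521


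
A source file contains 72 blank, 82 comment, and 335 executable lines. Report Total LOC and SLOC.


Total LOC = blank + comment + code
Total LOC = 72 + 82 + 335 = 489
SLOC (source only) = code = 335

Total LOC: 489, SLOC: 335


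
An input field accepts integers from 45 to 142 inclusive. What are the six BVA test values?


Range: [45, 142]
Boundaries: just below min, min, min+1, max-1, max, just above max
Values: [44, 45, 46, 141, 142, 143]

[44, 45, 46, 141, 142, 143]


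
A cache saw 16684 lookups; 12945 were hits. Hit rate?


Formula: hit rate = hits / (hits + misses) * 100
hit rate = 12945 / (12945 + 3739) * 100
hit rate = 12945 / 16684 * 100
hit rate = 77.59%

77.59%


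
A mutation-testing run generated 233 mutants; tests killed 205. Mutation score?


Mutation score = killed / total * 100
Mutation score = 205 / 233 * 100
Mutation score = 87.98%

87.98%


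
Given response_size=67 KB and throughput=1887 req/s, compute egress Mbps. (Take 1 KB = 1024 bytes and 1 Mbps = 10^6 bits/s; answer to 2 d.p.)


Formula: Mbps = payload_bytes * RPS * 8 / 1e6
Payload per request = 67 KB = 67 * 1024 = 68608 bytes
Total bytes/sec = 68608 * 1887 = 129463296
Total bits/sec = 129463296 * 8 = 1035706368
Mbps = 1035706368 / 1e6 = 1035.71

1035.71 Mbps


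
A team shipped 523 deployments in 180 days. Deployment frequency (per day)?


Formula: deployments per day = releases / days
= 523 / 180
= 2.906 deploys/day
(equivalently, 20.34 deploys/week)

2.906 deploys/day


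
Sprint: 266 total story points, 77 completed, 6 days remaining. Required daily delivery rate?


Formula: Required rate = Remaining points / Days left
Remaining = 266 - 77 = 189 points
Required rate = 189 / 6 = 31.5 points/day

31.5 points/day


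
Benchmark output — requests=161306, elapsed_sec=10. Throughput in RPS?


Formula: throughput = requests / seconds
throughput = 161306 / 10
throughput = 16130.6 requests/second

16130.6 requests/second


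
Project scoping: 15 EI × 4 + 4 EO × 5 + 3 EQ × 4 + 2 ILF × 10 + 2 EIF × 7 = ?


UFP = EI*4 + EO*5 + EQ*4 + ILF*10 + EIF*7
UFP = 15*4 + 4*5 + 3*4 + 2*10 + 2*7
UFP = 60 + 20 + 12 + 20 + 14
UFP = 126

126


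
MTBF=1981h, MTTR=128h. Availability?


Availability = MTBF / (MTBF + MTTR)
Availability = 1981 / (1981 + 128)
Availability = 1981 / 2109
Availability = 93.9308%

93.9308%


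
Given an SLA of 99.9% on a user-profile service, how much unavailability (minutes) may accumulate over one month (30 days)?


Formula: allowed downtime = period * (100 - SLA) / 100
Period (month (30 days)) = 43200 minutes
Unavailability fraction = (100 - 99.9) / 100
Allowed downtime = 43200 * (100 - 99.9) / 100
Allowed downtime = 43.2 minutes

43.2 minutes


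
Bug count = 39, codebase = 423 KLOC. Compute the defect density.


Defect density = defects / KLOC
Defect density = 39 / 423
Defect density = 0.092 defects/KLOC

0.092 defects/KLOC


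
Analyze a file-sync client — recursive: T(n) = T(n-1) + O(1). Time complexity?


Reasoning: linear recursion with constant work per frame
Complexity: O(n)

O(n)


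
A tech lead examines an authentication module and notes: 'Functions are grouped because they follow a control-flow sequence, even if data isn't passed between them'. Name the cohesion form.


Reasoning: Grouped by order of execution within a routine, not by data flow
Type: Procedural cohesion

Procedural cohesion


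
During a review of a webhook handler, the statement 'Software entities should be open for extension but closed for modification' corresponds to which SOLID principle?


This describes the Open/Closed Principle (OCP)

Open/Closed Principle (OCP)


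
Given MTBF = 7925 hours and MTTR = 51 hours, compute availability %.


Availability = MTBF / (MTBF + MTTR)
Availability = 7925 / (7925 + 51)
Availability = 7925 / 7976
Availability = 99.3606%

99.3606%


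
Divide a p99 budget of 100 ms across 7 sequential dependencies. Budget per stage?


Formula: per_stage = total_budget / stages
per_stage = 100 / 7
per_stage = 14.29 ms

14.29 ms


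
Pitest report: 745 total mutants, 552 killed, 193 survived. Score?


Mutation score = killed / total * 100
Mutation score = 552 / 745 * 100
Mutation score = 74.09%

74.09%


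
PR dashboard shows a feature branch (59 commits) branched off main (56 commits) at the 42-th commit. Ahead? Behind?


Common ancestor: commit #42
feature commits after divergence: 59 - 42 = 17
main commits after divergence: 56 - 42 = 14
feature is 17 commits ahead of main
main is 14 commits ahead of feature

feature ahead: 17, main ahead: 14


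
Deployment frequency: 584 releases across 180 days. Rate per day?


Formula: deployments per day = releases / days
= 584 / 180
= 3.244 deploys/day
(equivalently, 22.71 deploys/week)

3.244 deploys/day


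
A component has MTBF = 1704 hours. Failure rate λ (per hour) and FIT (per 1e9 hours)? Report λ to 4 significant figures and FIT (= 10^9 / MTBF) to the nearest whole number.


Formula: λ = 1 / MTBF; FIT = λ × 1e9 = 1e9 / MTBF
λ = 1 / 1704 ≈ 5.869e-04 failures/hour
FIT = 1e9 / 1704 ≈ 586854 failures per 1e9 hours (nearest whole number)

λ = 5.869e-04 /h, FIT = 586854


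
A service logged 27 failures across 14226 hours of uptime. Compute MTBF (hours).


Formula: MTBF = Total operating time / Number of failures
MTBF = 14226 / 27
MTBF = 526.89 hours

526.89 hours


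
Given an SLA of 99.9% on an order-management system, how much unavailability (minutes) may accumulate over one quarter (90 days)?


Formula: allowed downtime = period * (100 - SLA) / 100
Period (quarter (90 days)) = 129600 minutes
Unavailability fraction = (100 - 99.9) / 100
Allowed downtime = 129600 * (100 - 99.9) / 100
Allowed downtime = 129.6 minutes

129.6 minutes


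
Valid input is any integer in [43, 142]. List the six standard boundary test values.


Range: [43, 142]
Boundaries: just below min, min, min+1, max-1, max, just above max
Values: [42, 43, 44, 141, 142, 143]

[42, 43, 44, 141, 142, 143]


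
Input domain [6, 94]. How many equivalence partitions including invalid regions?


Valid range: [6, 94]
Class 1: x < 6 — invalid
Class 2: 6 ≤ x ≤ 94 — valid
Class 3: x > 94 — invalid
Total equivalence classes: 3

3 equivalence classes


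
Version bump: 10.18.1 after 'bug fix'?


Current: 10.18.1
Change category: 'bug fix' → patch bump
SemVer rule: patch bump → increment PATCH (MAJOR and MINOR unchanged)
New: 10.18.2

10.18.2


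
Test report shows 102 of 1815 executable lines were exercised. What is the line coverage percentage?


Coverage = covered / total * 100
Coverage = 102 / 1815 * 100
Coverage = 5.62%

5.62%


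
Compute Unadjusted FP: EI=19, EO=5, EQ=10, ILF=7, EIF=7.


UFP = EI*4 + EO*5 + EQ*4 + ILF*10 + EIF*7
UFP = 19*4 + 5*5 + 10*4 + 7*10 + 7*7
UFP = 76 + 25 + 40 + 70 + 49
UFP = 260

260


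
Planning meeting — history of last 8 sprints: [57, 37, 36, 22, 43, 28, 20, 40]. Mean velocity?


Formula: Avg velocity = Total points / Number of sprints
Points: [57, 37, 36, 22, 43, 28, 20, 40]
Sum = 57 + 37 + 36 + 22 + 43 + 28 + 20 + 40 = 283
Avg velocity = 283 / 8 = 35.38 points/sprint

35.38 points/sprint


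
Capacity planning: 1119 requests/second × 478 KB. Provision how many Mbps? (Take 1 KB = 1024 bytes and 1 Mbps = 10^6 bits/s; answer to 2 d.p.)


Formula: Mbps = payload_bytes * RPS * 8 / 1e6
Payload per request = 478 KB = 478 * 1024 = 489472 bytes
Total bytes/sec = 489472 * 1119 = 547719168
Total bits/sec = 547719168 * 8 = 4381753344
Mbps = 4381753344 / 1e6 = 4381.75

4381.75 Mbps


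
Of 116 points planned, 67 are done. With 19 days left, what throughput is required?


Formula: Required rate = Remaining points / Days left
Remaining = 116 - 67 = 49 points
Required rate = 49 / 19 = 2.58 points/day

2.58 points/day


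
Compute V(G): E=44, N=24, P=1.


Formula: V(G) = E - N + 2P
V(G) = 44 - 24 + 2*1
V(G) = 20 + 2
V(G) = 22

22


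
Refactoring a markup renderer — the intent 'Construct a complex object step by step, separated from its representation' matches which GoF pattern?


This matches the Builder pattern

Builder


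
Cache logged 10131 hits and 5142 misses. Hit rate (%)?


Formula: hit rate = hits / (hits + misses) * 100
hit rate = 10131 / (10131 + 5142) * 100
hit rate = 10131 / 15273 * 100
hit rate = 66.33%

66.33%


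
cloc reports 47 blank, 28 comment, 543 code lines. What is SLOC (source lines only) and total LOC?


Total LOC = blank + comment + code
Total LOC = 47 + 28 + 543 = 618
SLOC (source only) = code = 543

Total LOC: 618, SLOC: 543


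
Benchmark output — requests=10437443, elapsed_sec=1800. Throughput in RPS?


Formula: throughput = requests / seconds
throughput = 10437443 / 1800
throughput = 5798.58 requests/second

5798.58 requests/second


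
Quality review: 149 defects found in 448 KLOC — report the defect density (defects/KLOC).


Defect density = defects / KLOC
Defect density = 149 / 448
Defect density = 0.333 defects/KLOC

0.333 defects/KLOC


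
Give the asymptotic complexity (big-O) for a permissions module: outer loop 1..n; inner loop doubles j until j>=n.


Reasoning: linear outer times logarithmic inner
Complexity: O(n log n)

O(n log n)


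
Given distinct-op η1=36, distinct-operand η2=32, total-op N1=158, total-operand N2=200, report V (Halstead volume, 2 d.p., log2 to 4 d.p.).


Formula: V = N * log2(η), where N = N1 + N2 and η = η1 + η2
η = 36 + 32 = 68
N = 158 + 200 = 358
log2(68) ≈ 6.0875
V = 358 * 6.0875 = 2179.33

2179.33


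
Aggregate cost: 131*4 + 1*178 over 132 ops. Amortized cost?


Formula: Amortized cost = Total cost / Operations
Total cost = (131 * 4) + (1 * 178)
Total cost = 524 + 178 = 702
Amortized = 702 / 132 = 5.3182

5.3182


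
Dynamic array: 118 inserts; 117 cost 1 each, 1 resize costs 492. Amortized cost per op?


Formula: Amortized cost = Total cost / Operations
Total cost = (117 * 1) + (1 * 492)
Total cost = 117 + 492 = 609
Amortized = 609 / 118 = 5.161

5.161


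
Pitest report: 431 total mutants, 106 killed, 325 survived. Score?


Mutation score = killed / total * 100
Mutation score = 106 / 431 * 100
Mutation score = 24.59%

24.59%


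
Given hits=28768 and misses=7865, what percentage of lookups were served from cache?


Formula: hit rate = hits / (hits + misses) * 100
hit rate = 28768 / (28768 + 7865) * 100
hit rate = 28768 / 36633 * 100
hit rate = 78.53%

78.53%


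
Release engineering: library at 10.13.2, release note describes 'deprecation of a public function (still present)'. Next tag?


Current: 10.13.2
Change category: 'deprecation of a public function (still present)' → minor bump
SemVer rule: minor bump → increment MINOR, reset PATCH to 0 (MAJOR unchanged)
New: 10.14.0

10.14.0


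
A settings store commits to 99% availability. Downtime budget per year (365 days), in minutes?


Formula: allowed downtime = period * (100 - SLA) / 100
Period (year (365 days)) = 525600 minutes
Unavailability fraction = (100 - 99.0) / 100
Allowed downtime = 525600 * (100 - 99.0) / 100
Allowed downtime = 5256.0 minutes

5256.0 minutes


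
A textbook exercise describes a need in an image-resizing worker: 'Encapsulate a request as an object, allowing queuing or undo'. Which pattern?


This matches the Command pattern

Command


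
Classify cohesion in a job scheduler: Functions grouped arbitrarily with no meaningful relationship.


Reasoning: Worst: random grouping
Type: Coincidental cohesion

Coincidental cohesion


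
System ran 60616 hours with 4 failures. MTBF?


Formula: MTBF = Total operating time / Number of failures
MTBF = 60616 / 4
MTBF = 15154.0 hours

15154.0 hours


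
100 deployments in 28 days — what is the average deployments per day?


Formula: deployments per day = releases / days
= 100 / 28
= 3.571 deploys/day
(equivalently, 25.0 deploys/week)

3.571 deploys/day


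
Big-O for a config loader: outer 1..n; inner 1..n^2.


Reasoning: n times n^2
Complexity: O(n^3)

O(n^3)


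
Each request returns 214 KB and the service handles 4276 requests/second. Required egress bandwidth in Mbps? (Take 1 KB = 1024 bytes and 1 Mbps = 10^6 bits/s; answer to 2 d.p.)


Formula: Mbps = payload_bytes * RPS * 8 / 1e6
Payload per request = 214 KB = 214 * 1024 = 219136 bytes
Total bytes/sec = 219136 * 4276 = 937025536
Total bits/sec = 937025536 * 8 = 7496204288
Mbps = 7496204288 / 1e6 = 7496.2

7496.2 Mbps


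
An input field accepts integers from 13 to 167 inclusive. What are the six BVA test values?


Range: [13, 167]
Boundaries: just below min, min, min+1, max-1, max, just above max
Values: [12, 13, 14, 166, 167, 168]

[12, 13, 14, 166, 167, 168]


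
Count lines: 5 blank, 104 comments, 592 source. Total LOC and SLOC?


Total LOC = blank + comment + code
Total LOC = 5 + 104 + 592 = 701
SLOC (source only) = code = 592

Total LOC: 701, SLOC: 592


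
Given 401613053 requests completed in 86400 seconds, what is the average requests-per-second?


Formula: throughput = requests / seconds
throughput = 401613053 / 86400
throughput = 4648.3 requests/second

4648.3 requests/second


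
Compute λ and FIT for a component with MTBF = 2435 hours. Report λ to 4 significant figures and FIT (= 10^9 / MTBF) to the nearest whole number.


Formula: λ = 1 / MTBF; FIT = λ × 1e9 = 1e9 / MTBF
λ = 1 / 2435 ≈ 4.107e-04 failures/hour
FIT = 1e9 / 2435 ≈ 410678 failures per 1e9 hours (nearest whole number)

λ = 4.107e-04 /h, FIT = 410678


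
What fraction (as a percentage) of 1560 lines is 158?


Coverage = covered / total * 100
Coverage = 158 / 1560 * 100
Coverage = 10.13%

10.13%


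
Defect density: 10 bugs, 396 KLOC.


Defect density = defects / KLOC
Defect density = 10 / 396
Defect density = 0.025 defects/KLOC

0.025 defects/KLOC


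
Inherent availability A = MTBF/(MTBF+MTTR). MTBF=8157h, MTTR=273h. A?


Availability = MTBF / (MTBF + MTTR)
Availability = 8157 / (8157 + 273)
Availability = 8157 / 8430
Availability = 96.7616%

96.7616%


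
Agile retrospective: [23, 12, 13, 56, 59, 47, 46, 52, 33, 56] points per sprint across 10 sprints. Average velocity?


Formula: Avg velocity = Total points / Number of sprints
Points: [23, 12, 13, 56, 59, 47, 46, 52, 33, 56]
Sum = 23 + 12 + 13 + 56 + 59 + 47 + 46 + 52 + 33 + 56 = 397
Avg velocity = 397 / 10 = 39.7 points/sprint

39.7 points/sprint


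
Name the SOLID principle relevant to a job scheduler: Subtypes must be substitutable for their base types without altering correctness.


This describes the Liskov Substitution Principle (LSP)

Liskov Substitution Principle (LSP)


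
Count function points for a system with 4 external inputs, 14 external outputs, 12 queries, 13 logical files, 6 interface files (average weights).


UFP = EI*4 + EO*5 + EQ*4 + ILF*10 + EIF*7
UFP = 4*4 + 14*5 + 12*4 + 13*10 + 6*7
UFP = 16 + 70 + 48 + 130 + 42
UFP = 306

306


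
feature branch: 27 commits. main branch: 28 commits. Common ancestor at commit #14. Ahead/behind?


Common ancestor: commit #14
feature commits after divergence: 27 - 14 = 13
main commits after divergence: 28 - 14 = 14
feature is 13 commits ahead of main
main is 14 commits ahead of feature

feature ahead: 13, main ahead: 14


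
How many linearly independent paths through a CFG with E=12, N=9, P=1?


Formula: V(G) = E - N + 2P
V(G) = 12 - 9 + 2*1
V(G) = 3 + 2
V(G) = 5

5


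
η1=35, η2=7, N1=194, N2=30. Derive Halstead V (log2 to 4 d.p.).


Formula: V = N * log2(η), where N = N1 + N2 and η = η1 + η2
η = 35 + 7 = 42
N = 194 + 30 = 224
log2(42) ≈ 5.3923
V = 224 * 5.3923 = 1207.88

1207.88


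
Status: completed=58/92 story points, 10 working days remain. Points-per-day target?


Formula: Required rate = Remaining points / Days left
Remaining = 92 - 58 = 34 points
Required rate = 34 / 10 = 3.4 points/day

3.4 points/day


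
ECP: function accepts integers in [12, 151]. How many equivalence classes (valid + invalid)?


Valid range: [12, 151]
Class 1: x < 12 — invalid
Class 2: 12 ≤ x ≤ 151 — valid
Class 3: x > 151 — invalid
Total equivalence classes: 3

3 equivalence classes


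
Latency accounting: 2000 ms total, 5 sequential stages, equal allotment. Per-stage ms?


Formula: per_stage = total_budget / stages
per_stage = 2000 / 5
per_stage = 400.0 ms

400.0 ms


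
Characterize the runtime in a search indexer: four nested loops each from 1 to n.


Reasoning: four levels of nesting
Complexity: O(n^4)

O(n^4)


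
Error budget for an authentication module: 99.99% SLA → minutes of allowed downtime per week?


Formula: allowed downtime = period * (100 - SLA) / 100
Period (week) = 10080 minutes
Unavailability fraction = (100 - 99.99) / 100
Allowed downtime = 10080 * (100 - 99.99) / 100
Allowed downtime = 1.008 minutes

1.008 minutes


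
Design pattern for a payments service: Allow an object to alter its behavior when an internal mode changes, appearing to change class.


This matches the State pattern

State


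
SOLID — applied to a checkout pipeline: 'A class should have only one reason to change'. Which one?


This describes the Single Responsibility Principle (SRP)

Single Responsibility Principle (SRP)


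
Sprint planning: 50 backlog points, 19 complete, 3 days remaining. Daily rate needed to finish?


Formula: Required rate = Remaining points / Days left
Remaining = 50 - 19 = 31 points
Required rate = 31 / 3 = 10.33 points/day

10.33 points/day


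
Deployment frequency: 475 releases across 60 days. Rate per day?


Formula: deployments per day = releases / days
= 475 / 60
= 7.917 deploys/day
(equivalently, 55.42 deploys/week)

7.917 deploys/day


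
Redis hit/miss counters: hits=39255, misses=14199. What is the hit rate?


Formula: hit rate = hits / (hits + misses) * 100
hit rate = 39255 / (39255 + 14199) * 100
hit rate = 39255 / 53454 * 100
hit rate = 73.44%

73.44%


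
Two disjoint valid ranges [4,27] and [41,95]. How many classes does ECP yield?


Valid ranges: [4,27] and [41,95]
Class 1: x < 4 — invalid
Class 2: 4 ≤ x ≤ 27 — valid
Class 3: 27 < x < 41 — invalid (gap between ranges)
Class 4: 41 ≤ x ≤ 95 — valid
Class 5: x > 95 — invalid
Total equivalence classes: 5

5 equivalence classes


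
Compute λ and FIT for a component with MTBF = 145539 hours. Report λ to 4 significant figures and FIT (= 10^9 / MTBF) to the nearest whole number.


Formula: λ = 1 / MTBF; FIT = λ × 1e9 = 1e9 / MTBF
λ = 1 / 145539 ≈ 6.871e-06 failures/hour
FIT = 1e9 / 145539 ≈ 6871 failures per 1e9 hours (nearest whole number)

λ = 6.871e-06 /h, FIT = 6871


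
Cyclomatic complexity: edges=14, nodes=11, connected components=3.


Formula: V(G) = E - N + 2P
V(G) = 14 - 11 + 2*3
V(G) = 3 + 6
V(G) = 9

9


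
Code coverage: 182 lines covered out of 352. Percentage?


Coverage = covered / total * 100
Coverage = 182 / 352 * 100
Coverage = 51.7%

51.7%


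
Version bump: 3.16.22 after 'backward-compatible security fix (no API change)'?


Current: 3.16.22
Change category: 'backward-compatible security fix (no API change)' → patch bump
SemVer rule: patch bump → increment PATCH (MAJOR and MINOR unchanged)
New: 3.16.23

3.16.23


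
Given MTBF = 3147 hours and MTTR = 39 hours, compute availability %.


Availability = MTBF / (MTBF + MTTR)
Availability = 3147 / (3147 + 39)
Availability = 3147 / 3186
Availability = 98.7759%

98.7759%


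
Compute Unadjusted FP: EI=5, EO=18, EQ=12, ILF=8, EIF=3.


UFP = EI*4 + EO*5 + EQ*4 + ILF*10 + EIF*7
UFP = 5*4 + 18*5 + 12*4 + 8*10 + 3*7
UFP = 20 + 90 + 48 + 80 + 21
UFP = 259

259


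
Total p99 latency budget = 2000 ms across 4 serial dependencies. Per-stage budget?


Formula: per_stage = total_budget / stages
per_stage = 2000 / 4
per_stage = 500.0 ms

500.0 ms


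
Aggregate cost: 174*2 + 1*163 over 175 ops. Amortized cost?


Formula: Amortized cost = Total cost / Operations
Total cost = (174 * 2) + (1 * 163)
Total cost = 348 + 163 = 511
Amortized = 511 / 175 = 2.92

2.92


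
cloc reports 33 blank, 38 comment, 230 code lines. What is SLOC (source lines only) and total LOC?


Total LOC = blank + comment + code
Total LOC = 33 + 38 + 230 = 301
SLOC (source only) = code = 230

Total LOC: 301, SLOC: 230


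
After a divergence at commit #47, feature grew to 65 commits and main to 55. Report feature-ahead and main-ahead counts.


Common ancestor: commit #47
feature commits after divergence: 65 - 47 = 18
main commits after divergence: 55 - 47 = 8
feature is 18 commits ahead of main
main is 8 commits ahead of feature

feature ahead: 18, main ahead: 8
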